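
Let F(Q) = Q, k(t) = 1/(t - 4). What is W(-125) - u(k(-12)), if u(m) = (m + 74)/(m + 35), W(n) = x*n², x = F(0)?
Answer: -91/43 ≈ -2.1163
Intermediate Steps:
k(t) = 1/(-4 + t)
x = 0
W(n) = 0 (W(n) = 0*n² = 0)
u(m) = (74 + m)/(35 + m)
W(-125) - u(k(-12)) = 0 - (74 + 1/(-4 - 12))/(35 + 1/(-4 - 12)) = 0 - (74 + 1/(-16))/(35 + 1/(-16)) = 0 - (74 - 1/16)/(35 - 1/16) = 0 - 1183/(559/16*16) = 0 - 16*1183/(559*16) = 0 - 1*91/43 = 0 - 91/43 = -91/43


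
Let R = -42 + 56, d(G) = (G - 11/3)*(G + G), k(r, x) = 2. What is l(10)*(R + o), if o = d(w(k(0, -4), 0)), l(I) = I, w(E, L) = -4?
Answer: 2260/3 ≈ 753.33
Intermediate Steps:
d(G) = 2*G*(-11/3 + G) (d(G) = (G - 11*⅓)*(2*G) = (G - 11/3)*(2*G) = (-11/3 + G)*(2*G) = 2*G*(-11/3 + G))
R = 14
o = 184/3 (o = (⅔)*(-4)*(-11 + 3*(-4)) = (⅔)*(-4)*(-11 - 12) = (⅔)*(-4)*(-23) = 184/3 ≈ 61.333)
l(10)*(R + o) = 10*(14 + 184/3) = 10*(226/3) = 2260/3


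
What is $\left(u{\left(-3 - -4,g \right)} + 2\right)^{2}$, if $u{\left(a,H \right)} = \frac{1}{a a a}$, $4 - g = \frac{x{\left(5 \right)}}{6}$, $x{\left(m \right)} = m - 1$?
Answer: $9$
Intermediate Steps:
$x{\left(m \right)} = -1 + m$ ($x{\left(m \right)} = m - 1 = -1 + m$)
$g = \frac{10}{3}$ ($g = 4 - \frac{-1 + 5}{6} = 4 - 4 \cdot \frac{1}{6} = 4 - \frac{2}{3} = \frac{10}{3} \approx 3.3333$)
$u{\left(a,H \right)} = \frac{1}{a^{3}}$ ($u{\left(a,H \right)} = \frac{1}{a^{2} a} = \frac{1}{a^{3}}$)
$\left(u{\left(-3 - -4,g \right)} + 2\right)^{2} = \left(\frac{1}{\left(-3 - -4\right)^{3}} + 2\right)^{2} = \left(\frac{1}{\left(-3 + 4\right)^{3}} + 2\right)^{2} = \left(1^{-3} + 2\right)^{2} = \left(1 + 2\right)^{2} = 3^{2} = 9$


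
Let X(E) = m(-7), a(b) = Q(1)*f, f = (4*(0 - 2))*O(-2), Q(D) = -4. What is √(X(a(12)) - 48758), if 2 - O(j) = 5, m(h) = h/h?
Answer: I*√48757 ≈ 220.81*I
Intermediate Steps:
m(h) = 1
O(j) = -3 (O(j) = 2 - 1*5 = 2 - 5 = -3)
f = 24 (f = (4*(0 - 2))*(-3) = (4*(-2))*(-3) = -8*(-3) = 24)
a(b) = -96 (a(b) = -4*24 = -96)
X(E) = 1
√(X(a(12)) - 48758) = √(1 - 48758) = √(-48757) = I*√48757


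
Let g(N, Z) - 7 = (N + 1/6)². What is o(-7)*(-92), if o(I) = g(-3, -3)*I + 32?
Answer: 60605/9 ≈ 6733.9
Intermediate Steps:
g(N, Z) = 7 + (⅙ + N)² (g(N, Z) = 7 + (N + 1/6)² = 7 + (N + ⅙)² = 7 + (⅙ + N)²)
o(I) = 32 + 541*I/36 (o(I) = (7 + (1 + 6*(-3))²/36)*I + 32 = (7 + (1 - 18)²/36)*I + 32 = (7 + (1/36)*(-17)²)*I + 32 = (7 + (1/36)*289)*I + 32 = (7 + 289/36)*I + 32 = 541*I/36 + 32 = 32 + 541*I/36)
o(-7)*(-92) = (32 + (541/36)*(-7))*(-92) = (32 - 3787/36)*(-92) = -2635/36*(-92) = 60605/9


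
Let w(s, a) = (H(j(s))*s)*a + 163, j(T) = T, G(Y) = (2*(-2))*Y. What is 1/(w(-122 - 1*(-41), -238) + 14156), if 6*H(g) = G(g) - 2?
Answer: 1/1048905 ≈ 9.5338e-7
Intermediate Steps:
G(Y) = -4*Y
H(g) = -1/3 - 2*g/3 (H(g) = (-4*g - 2)/6 = (-2 - 4*g)/6 = -1/3 - 2*g/3)
w(s, a) = 163 + a*s*(-1/3 - 2*s/3) (w(s, a) = ((-1/3 - 2*s/3)*s)*a + 163 = (s*(-1/3 - 2*s/3))*a + 163 = a*s*(-1/3 - 2*s/3) + 163 = 163 + a*s*(-1/3 - 2*s/3))
1/(w(-122 - 1*(-41), -238) + 14156) = 1/((163 - 1/3*(-238)*(-122 - 1*(-41))*(1 + 2*(-122 - 1*(-41)))) + 14156) = 1/((163 - 1/3*(-238)*(-122 + 41)*(1 + 2*(-122 + 41))) + 14156) = 1/((163 - 1/3*(-238)*(-81)*(1 + 2*(-81))) + 14156) = 1/((163 - 1/3*(-238)*(-81)*(1 - 162)) + 14156) = 1/((163 - 1/3*(-238)*(-81)*(-161)) + 14156) = 1/((163 + 1034586) + 14156) = 1/(1034749 + 14156) = 1/1048905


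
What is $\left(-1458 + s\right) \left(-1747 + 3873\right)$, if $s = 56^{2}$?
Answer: $3567428$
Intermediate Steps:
$s = 3136$
$\left(-1458 + s\right) \left(-1747 + 3873\right) = \left(-1458 + 3136\right) \left(-1747 + 3873\right) = 1678 \cdot 2126 = 3567428$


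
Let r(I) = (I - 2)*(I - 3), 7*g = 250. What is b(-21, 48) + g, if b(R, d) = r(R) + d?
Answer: 4450/7 ≈ 635.71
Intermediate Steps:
g = 250/7 (g = (1/7)*250 = 250/7 ≈ 35.714)
r(I) = (-3 + I)*(-2 + I) (r(I) = (-2 + I)*(-3 + I) = (-3 + I)*(-2 + I))
b(R, d) = 6 + d + R**2 - 5*R (b(R, d) = (6 + R**2 - 5*R) + d = 6 + d + R**2 - 5*R)
b(-21, 48) + g = (6 + 48 + (-21)**2 - 5*(-21)) + 250/7 = (6 + 48 + 441 + 105) + 250/7 = 600 + 250/7 = 4450/7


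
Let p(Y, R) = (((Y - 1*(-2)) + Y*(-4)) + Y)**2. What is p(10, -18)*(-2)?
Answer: -648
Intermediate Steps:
p(Y, R) = (2 - 2*Y)**2 (p(Y, R) = (((Y + 2) - 4*Y) + Y)**2 = (((2 + Y) - 4*Y) + Y)**2 = ((2 - 3*Y) + Y)**2 = (2 - 2*Y)**2)
p(10, -18)*(-2) = (4*(-1 + 10)**2)*(-2) = (4*9**2)*(-2) = (4*81)*(-2) = 324*(-2) = -648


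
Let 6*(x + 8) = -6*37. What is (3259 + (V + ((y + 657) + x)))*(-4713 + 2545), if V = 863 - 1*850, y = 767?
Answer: -10083368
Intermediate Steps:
x = -45 (x = -8 + (-6*37)/6 = -8 + (⅙)*(-222) = -8 - 37 = -45)
V = 13 (V = 863 - 850 = 13)
(3259 + (V + ((y + 657) + x)))*(-4713 + 2545) = (3259 + (13 + ((767 + 657) - 45)))*(-4713 + 2545) = (3259 + (13 + (1424 - 45)))*(-2168) = (3259 + (13 + 1379))*(-2168) = (3259 + 1392)*(-2168) = 4651*(-2168) = -10083368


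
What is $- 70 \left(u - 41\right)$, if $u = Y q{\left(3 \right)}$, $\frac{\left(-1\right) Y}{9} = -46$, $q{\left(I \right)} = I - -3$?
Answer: $-171010$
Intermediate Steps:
$q{\left(I \right)} = 3 + I$ ($q{\left(I \right)} = I + 3 = 3 + I$)
$Y = 414$ ($Y = \left(-9\right) \left(-46\right) = 414$)
$u = 2484$ ($u = 414 \left(3 + 3\right) = 414 \cdot 6 = 2484$)
$- 70 \left(u - 41\right) = - 70 \left(2484 - 41\right) = \left(-70\right) 2443 = -171010$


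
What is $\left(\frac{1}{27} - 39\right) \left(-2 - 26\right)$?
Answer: $\frac{29456}{27} \approx 1091.0$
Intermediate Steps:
$\left(\frac{1}{27} - 39\right) \left(-2 - 26\right) = \left(- \frac{1052}{27}\right) \left(-28\right) = \frac{29456}{27}$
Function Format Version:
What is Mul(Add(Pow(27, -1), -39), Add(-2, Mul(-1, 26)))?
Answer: Rational(29456, 27) ≈ 1091.0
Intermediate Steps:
Mul(Add(Pow(27, -1), -39), Add(-2, Mul(-1, 26))) = Mul(Add(Rational(1, 27), -39), Add(-2, -26)) = Mul(Rational(-1052, 27), -28) = Rational(29456, 27)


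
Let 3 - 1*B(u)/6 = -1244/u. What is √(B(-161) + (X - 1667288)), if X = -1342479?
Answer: I*√78016905533/161 ≈ 1734.9*I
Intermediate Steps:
B(u) = 18 + 7464/u (B(u) = 18 - (-7464)/u = 18 + 7464/u)
√(B(-161) + (X - 1667288)) = √((18 + 7464/(-161)) + (-1342479 - 1667288)) = √((18 + 7464*(-1/161)) - 3009767) = √((18 - 7464/161) - 3009767) = √(-4566/161 - 3009767) = √(-484577053/161) = I*√78016905533/161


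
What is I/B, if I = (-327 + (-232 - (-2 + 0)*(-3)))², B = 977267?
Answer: 319225/977267 ≈ 0.32665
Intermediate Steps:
I = 319225 (I = (-327 + (-232 - (-2)*(-3)))² = (-327 + (-232 - 1*6))² = (-327 + (-232 - 6))² = (-327 - 238)² = (-565)² = 319225)
I/B = 319225/977267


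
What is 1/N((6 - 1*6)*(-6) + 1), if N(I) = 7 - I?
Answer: ⅙ ≈ 0.16667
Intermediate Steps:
1/N((6 - 1*6)*(-6) + 1) = 1/(7 - ((6 - 1*6)*(-6) + 1)) = 1/(7 - ((6 - 6)*(-6) + 1)) = 1/(7 - (0*(-6) + 1)) = 1/(7 - (0 + 1)) = 1/(7 - 1*1) = 1/(7 - 1) = 1/6 = ⅙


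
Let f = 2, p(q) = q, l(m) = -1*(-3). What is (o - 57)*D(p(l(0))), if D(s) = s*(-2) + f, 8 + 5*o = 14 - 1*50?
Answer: 1316/5 ≈ 263.20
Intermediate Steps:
l(m) = 3
o = -44/5 (o = -8/5 + (14 - 1*50)/5 = -8/5 + (14 - 50)/5 = -8/5 + (1/5)*(-36) = -8/5 - 36/5 = -44/5 ≈ -8.8000)
D(s) = 2 - 2*s (D(s) = s*(-2) + 2 = -2*s + 2 = 2 - 2*s)
(o - 57)*D(p(l(0))) = (-44/5 - 57)*(2 - 2*3) = -329*(2 - 6)/5 = -329/5*(-4) = 1316/5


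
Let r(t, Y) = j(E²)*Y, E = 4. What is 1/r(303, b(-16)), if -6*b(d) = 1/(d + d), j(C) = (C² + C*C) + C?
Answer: 4/11 ≈ 0.36364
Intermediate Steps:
j(C) = C + 2*C² (j(C) = (C² + C²) + C = 2*C² + C = C + 2*C²)
b(d) = -1/(12*d) (b(d) = -1/(6*(d + d)) = -1/(2*d)/6 = -1/(12*d))
r(t, Y) = 528*Y (r(t, Y) = (4²*(1 + 2*4²))*Y = (16*(1 + 2*16))*Y = (16*(1 + 32))*Y = (16*33)*Y = 528*Y)
1/r(303, b(-16)) = 1/(528*(-1/12/(-16))) = 1/(528*(-1/12*(-1/16))) = 1/(528*(1/192)) = 1/(11/4) = 4/11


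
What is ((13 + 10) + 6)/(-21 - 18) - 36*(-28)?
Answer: 39283/39 ≈ 1007.3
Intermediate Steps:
((13 + 10) + 6)/(-21 - 18) - 36*(-28) = (23 + 6)/(-39) + 1008 = 29*(-1/39) + 1008 = -29/39 + 1008 = 39283/39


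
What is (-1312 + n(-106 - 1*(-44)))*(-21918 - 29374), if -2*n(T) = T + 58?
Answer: 67192520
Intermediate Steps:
n(T) = -29 - T/2 (n(T) = -(T + 58)/2 = -(58 + T)/2 = -29 - T/2)
(-1312 + n(-106 - 1*(-44)))*(-21918 - 29374) = (-1312 + (-29 - (-106 - 1*(-44))/2))*(-21918 - 29374) = (-1312 + (-29 - (-106 + 44)/2))*(-51292) = (-1312 + (-29 - ½*(-62)))*(-51292) = (-1312 + (-29 + 31))*(-51292) = (-1312 + 2)*(-51292) = -1310*(-51292) = 67192520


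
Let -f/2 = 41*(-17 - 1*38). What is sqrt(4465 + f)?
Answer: 5*sqrt(359) ≈ 94.736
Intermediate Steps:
f = 4510 (f = -82*(-17 - 1*38) = -82*(-17 - 38) = -82*(-55) = -2*(-2255) = 4510)
sqrt(4465 + f) = sqrt(4465 + 4510) = sqrt(8975) = 5*sqrt(359)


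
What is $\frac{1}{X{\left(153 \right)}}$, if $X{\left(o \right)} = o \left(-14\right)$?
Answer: $- \frac{1}{2142} \approx -0.00046685$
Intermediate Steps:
$X{\left(o \right)} = - 14 o$
$\frac{1}{X{\left(153 \right)}} = \frac{1}{\left(-14\right) 153} = \frac{1}{-2142} = - \frac{1}{2142}$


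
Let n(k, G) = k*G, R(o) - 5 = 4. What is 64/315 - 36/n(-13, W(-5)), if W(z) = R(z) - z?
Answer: 1642/4095 ≈ 0.40098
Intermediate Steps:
R(o) = 9 (R(o) = 5 + 4 = 9)
W(z) = 9 - z
n(k, G) = G*k
64/315 - 36/n(-13, W(-5)) = 64/315 - 36*(-1/(13*(9 - 1*(-5)))) = 64*(1/315) - 36*(-1/(13*(9 + 5))) = 64/315 - 36/(14*(-13)) = 64/315 - 36/(-182) = 64/315 - 36*(-1/182) = 64/315 + 18/91 = 1642/4095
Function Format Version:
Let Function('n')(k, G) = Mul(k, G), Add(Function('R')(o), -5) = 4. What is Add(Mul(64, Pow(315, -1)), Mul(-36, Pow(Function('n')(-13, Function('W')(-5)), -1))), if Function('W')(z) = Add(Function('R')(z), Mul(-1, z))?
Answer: Rational(1642, 4095) ≈ 0.40098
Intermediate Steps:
Function('R')(o) = 9 (Function('R')(o) = Add(5, 4) = 9)
Function('W')(z) = Add(9, Mul(-1, z))
Function('n')(k, G) = Mul(G, k)
Add(Mul(64, Pow(315, -1)), Mul(-36, Pow(Function('n')(-13, Function('W')(-5)), -1))) = Add(Mul(64, Pow(315, -1)), Mul(-36, Pow(Mul(Add(9, Mul(-1, -5)), -13), -1))) = Add(Mul(64, Rational(1, 315)), Mul(-36, Pow(Mul(Add(9, 5), -13), -1))) = Add(Rational(64, 315), Mul(-36, Pow(Mul(14, -13), -1))) = Add(Rational(64, 315), Mul(-36, Pow(-182, -1))) = Add(Rational(64, 315), Mul(-36, Rational(-1, 182))) = Add(Rational(64, 315), Rational(18, 91)) = Rational(1642, 4095)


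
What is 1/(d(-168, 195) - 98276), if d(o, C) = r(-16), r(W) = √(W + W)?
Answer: -24569/2414543052 - I*√2/2414543052 ≈ -1.0175e-5 - 5.8571e-10*I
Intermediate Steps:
r(W) = √2*√W (r(W) = √(2*W) = √2*√W)
d(o, C) = 4*I*√2 (d(o, C) = √2*√(-16) = √2*(4*I) = 4*I*√2)
1/(d(-168, 195) - 98276) = 1/(4*I*√2 - 98276) = 1/(-98276 + 4*I*√2)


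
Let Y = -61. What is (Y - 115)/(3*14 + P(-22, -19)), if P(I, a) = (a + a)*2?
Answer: 88/17 ≈ 5.1765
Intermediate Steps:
P(I, a) = 4*a (P(I, a) = (2*a)*2 = 4*a)
(Y - 115)/(3*14 + P(-22, -19)) = (-61 - 115)/(3*14 + 4*(-19)) = -176/(42 - 76) = -176/(-34) = -176*(-1/34) = 88/17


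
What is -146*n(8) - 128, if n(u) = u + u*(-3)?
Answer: 2208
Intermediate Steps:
n(u) = -2*u (n(u) = u - 3*u = -2*u)
-146*n(8) - 128 = -(-292)*8 - 128 = -146*(-16) - 128 = 2336 - 128 = 2208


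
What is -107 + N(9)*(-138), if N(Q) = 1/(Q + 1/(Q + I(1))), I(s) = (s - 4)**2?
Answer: -19925/163 ≈ -122.24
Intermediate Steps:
I(s) = (-4 + s)**2
N(Q) = 1/(Q + 1/(9 + Q)) (N(Q) = 1/(Q + 1/(Q + (-4 + 1)**2)) = 1/(Q + 1/(Q + (-3)**2)) = 1/(Q + 1/(Q + 9)) = 1/(Q + 1/(9 + Q)))
-107 + N(9)*(-138) = -107 + ((9 + 9)/(1 + 9**2 + 9*9))*(-138) = -107 + (18/(1 + 81 + 81))*(-138) = -107 + (18/163)*(-138) = -107 - 2484/163 = -19925/163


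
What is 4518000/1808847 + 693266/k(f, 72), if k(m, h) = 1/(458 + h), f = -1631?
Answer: 73847381155340/200983 ≈ 3.6743e+8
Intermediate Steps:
4518000/1808847 + 693266/k(f, 72) = 4518000/1808847 + 693266/(1/(458 + 72)) = 4518000*(1/1808847) + 693266/(1/530) = 502000/200983 + 693266/(1/530) = 502000/200983 + 693266*530 = 502000/200983 + 367430980 = 73847381155340/200983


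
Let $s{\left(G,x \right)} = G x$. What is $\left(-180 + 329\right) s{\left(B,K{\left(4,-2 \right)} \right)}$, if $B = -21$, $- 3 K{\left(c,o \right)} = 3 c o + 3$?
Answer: $-21903$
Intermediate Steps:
$K{\left(c,o \right)} = -1 - c o$ ($K{\left(c,o \right)} = - \frac{3 c o + 3}{3} = - \frac{3 + 3 c o}{3} = -1 - c o$)
$\left(-180 + 329\right) s{\left(B,K{\left(4,-2 \right)} \right)} = \left(-180 + 329\right) \left(- 21 \left(-1 - 4 \left(-2\right)\right)\right) = 149 \left(- 21 \left(-1 + 8\right)\right) = 149 \left(\left(-21\right) 7\right) = 149 \left(-147\right) = -21903$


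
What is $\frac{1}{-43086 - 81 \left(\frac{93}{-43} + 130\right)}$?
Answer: $- \frac{43}{2297955} \approx -1.8712 \cdot 10^{-5}$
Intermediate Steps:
$\frac{1}{-43086 - 81 \left(\frac{93}{-43} + 130\right)} = \frac{1}{-43086 - 81 \left(93 \left(- \frac{1}{43}\right) + 130\right)} = \frac{1}{-43086 - 81 \left(- \frac{93}{43} + 130\right)} = \frac{1}{-43086 - \frac{445257}{43}} = \frac{1}{- \frac{2297955}{43}} = - \frac{43}{2297955}$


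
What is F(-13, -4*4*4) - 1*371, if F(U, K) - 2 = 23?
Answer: -346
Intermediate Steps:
F(U, K) = 25 (F(U, K) = 2 + 23 = 25)
F(-13, -4*4*4) - 1*371 = 25 - 1*371 = 25 - 371 = -346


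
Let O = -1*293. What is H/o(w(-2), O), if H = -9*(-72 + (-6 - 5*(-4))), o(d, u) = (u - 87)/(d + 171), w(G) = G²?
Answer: -9135/38 ≈ -240.39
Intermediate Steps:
O = -293
o(d, u) = (-87 + u)/(171 + d)
H = 522 (H = -9*(-72 + (-6 + 20)) = -9*(-72 + 14) = -9*(-58) = 522)
H/o(w(-2), O) = 522/(((-87 - 293)/(171 + (-2)²))) = 522/((-380/(171 + 4))) = 522/((-380/175)) = 522/(((1/175)*(-380))) = 522/(-76/35) = 522*(-35/76) = -9135/38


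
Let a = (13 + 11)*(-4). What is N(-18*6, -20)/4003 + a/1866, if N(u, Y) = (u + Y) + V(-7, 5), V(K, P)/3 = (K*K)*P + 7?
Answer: 131260/1244933 ≈ 0.10544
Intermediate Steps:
a = -96 (a = 24*(-4) = -96)
V(K, P) = 21 + 3*P*K**2 (V(K, P) = 3*((K*K)*P + 7) = 3*(K**2*P + 7) = 3*(P*K**2 + 7) = 3*(7 + P*K**2) = 21 + 3*P*K**2)
N(u, Y) = 756 + Y + u (N(u, Y) = (u + Y) + (21 + 3*5*(-7)**2) = (Y + u) + (21 + 3*5*49) = (Y + u) + (21 + 735) = (Y + u) + 756 = 756 + Y + u)
N(-18*6, -20)/4003 + a/1866 = (756 - 20 - 18*6)/4003 - 96/1866 = (756 - 20 - 108)*(1/4003) - 96*1/1866 = 628*(1/4003) - 16/311 = 628/4003 - 16/311 = 131260/1244933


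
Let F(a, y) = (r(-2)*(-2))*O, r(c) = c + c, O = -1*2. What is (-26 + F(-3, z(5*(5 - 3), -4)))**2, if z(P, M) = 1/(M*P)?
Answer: 1764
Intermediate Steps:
O = -2
r(c) = 2*c
z(P, M) = 1/(M*P)
F(a, y) = -16 (F(a, y) = ((2*(-2))*(-2))*(-2) = -4*(-2)*(-2) = 8*(-2) = -16)
(-26 + F(-3, z(5*(5 - 3), -4)))**2 = (-26 - 16)**2 = (-42)**2 = 1764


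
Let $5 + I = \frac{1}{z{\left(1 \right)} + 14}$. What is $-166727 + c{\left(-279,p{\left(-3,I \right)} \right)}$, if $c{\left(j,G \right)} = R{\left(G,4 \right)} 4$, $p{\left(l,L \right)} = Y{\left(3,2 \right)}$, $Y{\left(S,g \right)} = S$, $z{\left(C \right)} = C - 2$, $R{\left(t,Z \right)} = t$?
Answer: $-166715$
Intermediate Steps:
$z{\left(C \right)} = -2 + C$ ($z{\left(C \right)} = C - 2 = -2 + C$)
$I = - \frac{64}{13}$ ($I = -5 + \frac{1}{\left(-2 + 1\right) + 14} = -5 + \frac{1}{-1 + 14} = -5 + \frac{1}{13} = - \frac{64}{13} \approx -4.9231$)
$p{\left(l,L \right)} = 3$
$c{\left(j,G \right)} = 4 G$ ($c{\left(j,G \right)} = G 4 = 4 G$)
$-166727 + c{\left(-279,p{\left(-3,I \right)} \right)} = -166727 + 4 \cdot 3 = -166727 + 12 = -166715$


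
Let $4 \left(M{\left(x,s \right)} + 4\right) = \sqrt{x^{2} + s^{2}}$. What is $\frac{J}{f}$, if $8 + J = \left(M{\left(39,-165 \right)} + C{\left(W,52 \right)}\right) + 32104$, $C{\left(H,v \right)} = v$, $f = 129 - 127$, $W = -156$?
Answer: $16072 + \frac{3 \sqrt{3194}}{8} \approx 16093.0$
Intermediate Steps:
$f = 2$ ($f = 129 - 127 = 2$)
$M{\left(x,s \right)} = -4 + \frac{\sqrt{s^{2} + x^{2}}}{4}$ ($M{\left(x,s \right)} = -4 + \frac{\sqrt{x^{2} + s^{2}}}{4} = -4 + \frac{\sqrt{s^{2} + x^{2}}}{4}$)
$J = 32144 + \frac{3 \sqrt{3194}}{4}$ ($J = -8 + \left(\left(\left(-4 + \frac{\sqrt{\left(-165\right)^{2} + 39^{2}}}{4}\right) + 52\right) + 32104\right) = -8 + \left(\left(\left(-4 + \frac{\sqrt{27225 + 1521}}{4}\right) + 52\right) + 32104\right) = -8 + \left(\left(\left(-4 + \frac{\sqrt{28746}}{4}\right) + 52\right) + 32104\right) = -8 + \left(\left(\left(-4 + \frac{3 \sqrt{3194}}{4}\right) + 52\right) + 32104\right) = -8 + \left(\left(48 + \frac{3 \sqrt{3194}}{4}\right) + 32104\right) = -8 + \left(32152 + \frac{3 \sqrt{3194}}{4}\right) = 32144 + \frac{3 \sqrt{3194}}{4} \approx 32186.0$)
$\frac{J}{f} = \frac{32144 + \frac{3 \sqrt{3194}}{4}}{2} = \left(32144 + \frac{3 \sqrt{3194}}{4}\right) \frac{1}{2} = 16072 + \frac{3 \sqrt{3194}}{8}$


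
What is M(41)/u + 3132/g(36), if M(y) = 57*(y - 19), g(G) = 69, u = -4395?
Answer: 1519846/33695 ≈ 45.106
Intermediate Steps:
M(y) = -1083 + 57*y (M(y) = 57*(-19 + y) = -1083 + 57*y)
M(41)/u + 3132/g(36) = (-1083 + 57*41)/(-4395) + 3132/69 = (-1083 + 2337)*(-1/4395) + 3132*(1/69) = 1254*(-1/4395) + 1044/23 = -418/1465 + 1044/23 = 1519846/33695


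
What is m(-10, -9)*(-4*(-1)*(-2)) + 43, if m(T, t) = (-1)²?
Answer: 35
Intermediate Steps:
m(T, t) = 1
m(-10, -9)*(-4*(-1)*(-2)) + 43 = 1*(-4*(-1)*(-2)) + 43 = 1*(4*(-2)) + 43 = 1*(-8) + 43 = -8 + 43 = 35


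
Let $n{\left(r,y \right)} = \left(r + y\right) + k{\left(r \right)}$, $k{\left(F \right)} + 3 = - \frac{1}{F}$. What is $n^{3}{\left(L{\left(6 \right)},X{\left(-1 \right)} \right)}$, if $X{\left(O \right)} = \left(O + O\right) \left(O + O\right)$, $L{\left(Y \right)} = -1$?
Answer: $1$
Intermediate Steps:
$k{\left(F \right)} = -3 - \frac{1}{F}$
$X{\left(O \right)} = 4 O^{2}$ ($X{\left(O \right)} = 2 O 2 O = 4 O^{2}$)
$n{\left(r,y \right)} = -3 + r + y - \frac{1}{r}$ ($n{\left(r,y \right)} = \left(r + y\right) - \left(3 + \frac{1}{r}\right) = -3 + r + y - \frac{1}{r}$)
$n^{3}{\left(L{\left(6 \right)},X{\left(-1 \right)} \right)} = \left(-3 - 1 + 4 \left(-1\right)^{2} - \frac{1}{-1}\right)^{3} = \left(-3 - 1 + 4 \cdot 1 - -1\right)^{3} = \left(-3 - 1 + 4 + 1\right)^{3} = 1^{3} = 1$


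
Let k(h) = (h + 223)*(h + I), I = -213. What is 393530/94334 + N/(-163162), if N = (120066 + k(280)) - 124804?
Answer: 30738473109/7695862054 ≈ 3.9942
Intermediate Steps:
k(h) = (-213 + h)*(223 + h) (k(h) = (h + 223)*(h - 213) = (223 + h)*(-213 + h) = (-213 + h)*(223 + h))
N = 28963 (N = (120066 + (-47499 + 280² + 10*280)) - 124804 = (120066 + (-47499 + 78400 + 2800)) - 124804 = (120066 + 33701) - 124804 = 153767 - 124804 = 28963)
393530/94334 + N/(-163162) = 393530/94334 + 28963/(-163162) = 393530*(1/94334) + 28963*(-1/163162) = 196765/47167 - 28963/163162 = 30738473109/7695862054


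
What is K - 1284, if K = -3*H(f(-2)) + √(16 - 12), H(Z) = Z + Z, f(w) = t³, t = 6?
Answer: -2578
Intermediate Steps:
f(w) = 216 (f(w) = 6³ = 216)
H(Z) = 2*Z
K = -1294 (K = -6*216 + √(16 - 12) = -3*432 + √4 = -1296 + 2 = -1294)
K - 1284 = -1294 - 1284 = -2578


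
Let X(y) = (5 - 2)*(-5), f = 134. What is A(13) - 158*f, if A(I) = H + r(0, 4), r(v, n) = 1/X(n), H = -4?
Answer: -317641/15 ≈ -21176.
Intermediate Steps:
X(y) = -15 (X(y) = 3*(-5) = -15)
r(v, n) = -1/15 (r(v, n) = 1/(-15) = -1/15)
A(I) = -61/15 (A(I) = -4 - 1/15 = -61/15)
A(13) - 158*f = -61/15 - 158*134 = -61/15 - 21172 = -317641/15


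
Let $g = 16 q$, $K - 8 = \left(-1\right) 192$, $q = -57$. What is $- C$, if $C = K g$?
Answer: $-167808$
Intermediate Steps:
$K = -184$ ($K = 8 - 192 = -184$)
$g = -912$ ($g = 16 \left(-57\right) = -912$)
$C = 167808$ ($C = \left(-184\right) \left(-912\right) = 167808$)
$- C = \left(-1\right) 167808 = -167808$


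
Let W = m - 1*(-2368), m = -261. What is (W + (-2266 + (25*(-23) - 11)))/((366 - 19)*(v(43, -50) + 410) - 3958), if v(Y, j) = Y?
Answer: -745/153233 ≈ -0.0048619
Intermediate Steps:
W = 2107 (W = -261 - 1*(-2368) = -261 + 2368 = 2107)
(W + (-2266 + (25*(-23) - 11)))/((366 - 19)*(v(43, -50) + 410) - 3958) = (2107 + (-2266 + (25*(-23) - 11)))/((366 - 19)*(43 + 410) - 3958) = (2107 + (-2266 + (-575 - 11)))/(347*453 - 3958) = (2107 + (-2266 - 586))/(157191 - 3958) = (2107 - 2852)/153233 = -745*1/153233 = -745/153233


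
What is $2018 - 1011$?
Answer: $1007$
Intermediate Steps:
$2018 - 1011 = 1007$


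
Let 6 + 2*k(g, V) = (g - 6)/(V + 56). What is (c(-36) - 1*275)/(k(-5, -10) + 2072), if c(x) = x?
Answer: -28612/190337 ≈ -0.15032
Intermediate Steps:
k(g, V) = -3 + (-6 + g)/(2*(56 + V)) (k(g, V) = -3 + ((g - 6)/(V + 56))/2 = -3 + ((-6 + g)/(56 + V))/2 = -3 + (-6 + g)/(2*(56 + V)))
(c(-36) - 1*275)/(k(-5, -10) + 2072) = (-36 - 1*275)/((-342 - 5 - 6*(-10))/(2*(56 - 10)) + 2072) = (-36 - 275)/((½)*(-342 - 5 + 60)/46 + 2072) = -311/((½)*(1/46)*(-287) + 2072) = -311/(-287/92 + 2072) = -311/190337/92 = -311*92/190337 = -28612/190337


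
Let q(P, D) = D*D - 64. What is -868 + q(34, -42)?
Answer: 832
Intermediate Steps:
q(P, D) = -64 + D**2 (q(P, D) = D**2 - 64 = -64 + D**2)
-868 + q(34, -42) = -868 + (-64 + (-42)**2) = -868 + (-64 + 1764) = -868 + 1700 = 832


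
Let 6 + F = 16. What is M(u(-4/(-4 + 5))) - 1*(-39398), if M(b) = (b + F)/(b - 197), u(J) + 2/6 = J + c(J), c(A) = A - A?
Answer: 23796375/604 ≈ 39398.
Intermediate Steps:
F = 10 (F = -6 + 16 = 10)
c(A) = 0
u(J) = -⅓ + J (u(J) = -⅓ + (J + 0) = -⅓ + J)
M(b) = (10 + b)/(-197 + b) (M(b) = (b + 10)/(b - 197) = (10 + b)/(-197 + b))
M(u(-4/(-4 + 5))) - 1*(-39398) = (10 + (-⅓ - 4/(-4 + 5)))/(-197 + (-⅓ - 4/(-4 + 5))) - 1*(-39398) = (10 + (-⅓ - 4/1))/(-197 + (-⅓ - 4/1)) + 39398 = (10 + (-⅓ + 1*(-4)))/(-197 + (-⅓ + 1*(-4))) + 39398 = (10 + (-⅓ - 4))/(-197 + (-⅓ - 4)) + 39398 = (10 - 13/3)/(-197 - 13/3) + 39398 = (17/3)/(-604/3) + 39398 = -3/604*17/3 + 39398 = -17/604 + 39398 = 23796375/604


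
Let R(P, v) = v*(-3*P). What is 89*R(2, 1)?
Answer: -534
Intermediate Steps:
R(P, v) = -3*P*v
89*R(2, 1) = 89*(-3*2*1) = 89*(-6) = -534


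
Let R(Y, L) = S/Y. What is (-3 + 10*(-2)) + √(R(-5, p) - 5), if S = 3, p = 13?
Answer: -23 + 2*I*√35/5 ≈ -23.0 + 2.3664*I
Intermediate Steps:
R(Y, L) = 3/Y
(-3 + 10*(-2)) + √(R(-5, p) - 5) = (-3 + 10*(-2)) + √(3/(-5) - 5) = (-3 - 20) + √(3*(-⅕) - 5) = -23 + √(-⅗ - 5) = -23 + √(-28/5) = -23 + 2*I*√35/5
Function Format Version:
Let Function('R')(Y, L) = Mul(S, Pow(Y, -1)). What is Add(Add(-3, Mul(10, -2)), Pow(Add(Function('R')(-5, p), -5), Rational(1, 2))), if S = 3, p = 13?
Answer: Add(-23, Mul(Rational(2, 5), I, Pow(35, Rational(1, 2)))) ≈ Add(-23.000, Mul(2.3664, I))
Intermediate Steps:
Function('R')(Y, L) = Mul(3, Pow(Y, -1))
Add(Add(-3, Mul(10, -2)), Pow(Add(Function('R')(-5, p), -5), Rational(1, 2))) = Add(Add(-3, Mul(10, -2)), Pow(Add(Mul(3, Pow(-5, -1)), -5), Rational(1, 2))) = Add(Add(-3, -20), Pow(Add(Mul(3, Rational(-1, 5)), -5), Rational(1, 2))) = Add(-23, Pow(Add(Rational(-3, 5), -5), Rational(1, 2))) = Add(-23, Pow(Rational(-28, 5), Rational(1, 2))) = Add(-23, Mul(Rational(2, 5), I, Pow(35, Rational(1, 2))))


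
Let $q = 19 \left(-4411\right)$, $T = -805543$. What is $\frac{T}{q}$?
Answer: $\frac{42397}{4411} \approx 9.6116$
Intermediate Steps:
$q = -83809$
$\frac{T}{q} = - \frac{805543}{-83809} = \left(-805543\right) \left(- \frac{1}{83809}\right) = \frac{42397}{4411}$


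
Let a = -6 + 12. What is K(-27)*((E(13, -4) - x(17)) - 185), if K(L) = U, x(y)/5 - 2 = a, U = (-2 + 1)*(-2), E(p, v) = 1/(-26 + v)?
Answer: -6751/15 ≈ -450.07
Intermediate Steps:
U = 2 (U = -1*(-2) = 2)
a = 6
x(y) = 40 (x(y) = 10 + 5*6 = 10 + 30 = 40)
K(L) = 2
K(-27)*((E(13, -4) - x(17)) - 185) = 2*((1/(-26 - 4) - 1*40) - 185) = 2*((1/(-30) - 40) - 185) = 2*((-1/30 - 40) - 185) = 2*(-1201/30 - 185) = 2*(-6751/30) = -6751/15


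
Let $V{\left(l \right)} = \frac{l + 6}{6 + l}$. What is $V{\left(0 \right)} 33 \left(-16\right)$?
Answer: $-528$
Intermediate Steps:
$V{\left(l \right)} = 1$ ($V{\left(l \right)} = \frac{6 + l}{6 + l} = 1$)
$V{\left(0 \right)} 33 \left(-16\right) = 1 \cdot 33 \left(-16\right) = 33 \left(-16\right) = -528$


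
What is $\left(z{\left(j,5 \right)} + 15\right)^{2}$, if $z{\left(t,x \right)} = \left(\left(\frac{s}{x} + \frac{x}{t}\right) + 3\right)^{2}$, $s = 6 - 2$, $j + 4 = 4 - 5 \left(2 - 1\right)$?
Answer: $\frac{326041}{625} \approx 521.67$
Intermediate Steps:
$j = -5$ ($j = -4 + \left(4 - 5 \left(2 - 1\right)\right) = -4 + \left(4 - 5\right) = -4 - 1 = -5$)
$s = 4$
$z{\left(t,x \right)} = \left(3 + \frac{4}{x} + \frac{x}{t}\right)^{2}$ ($z{\left(t,x \right)} = \left(\left(\frac{4}{x} + \frac{x}{t}\right) + 3\right)^{2} = \left(3 + \frac{4}{x} + \frac{x}{t}\right)^{2}$)
$\left(z{\left(j,5 \right)} + 15\right)^{2} = \left(\frac{\left(5^{2} + 4 \left(-5\right) + 3 \left(-5\right) 5\right)^{2}}{25 \cdot 25} + 15\right)^{2} = \left(\frac{1}{25} \cdot \frac{1}{25} \left(25 - 20 - 75\right)^{2} + 15\right)^{2} = \left(\frac{1}{25} \cdot \frac{1}{25} \left(-70\right)^{2} + 15\right)^{2} = \left(\frac{1}{25} \cdot \frac{1}{25} \cdot 4900 + 15\right)^{2} = \left(\frac{196}{25} + 15\right)^{2} = \left(\frac{571}{25}\right)^{2} = \frac{326041}{625}$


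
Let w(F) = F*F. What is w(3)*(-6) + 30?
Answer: -24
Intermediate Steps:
w(F) = F²
w(3)*(-6) + 30 = 3²*(-6) + 30 = 9*(-6) + 30 = -54 + 30 = -24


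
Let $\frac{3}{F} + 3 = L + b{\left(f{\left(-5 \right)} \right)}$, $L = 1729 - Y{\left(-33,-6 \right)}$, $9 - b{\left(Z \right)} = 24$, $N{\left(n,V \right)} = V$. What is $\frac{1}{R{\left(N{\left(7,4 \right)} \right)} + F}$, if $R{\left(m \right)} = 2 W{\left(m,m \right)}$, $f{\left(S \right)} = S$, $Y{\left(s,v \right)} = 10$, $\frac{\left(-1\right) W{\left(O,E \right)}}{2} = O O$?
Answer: $- \frac{567}{36287} \approx -0.015625$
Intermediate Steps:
$W{\left(O,E \right)} = - 2 O^{2}$ ($W{\left(O,E \right)} = - 2 O O = - 2 O^{2}$)
$b{\left(Z \right)} = -15$ ($b{\left(Z \right)} = 9 - 24 = -15$)
$R{\left(m \right)} = - 4 m^{2}$ ($R{\left(m \right)} = 2 \left(- 2 m^{2}\right) = - 4 m^{2}$)
$L = 1719$ ($L = 1729 - 10 = 1719$)
$F = \frac{1}{567}$ ($F = \frac{3}{-3 + \left(1719 - 15\right)} = \frac{3}{-3 + 1704} = \frac{3}{1701} = 3 \cdot \frac{1}{1701} = \frac{1}{567} \approx 0.0017637$)
$\frac{1}{R{\left(N{\left(7,4 \right)} \right)} + F} = \frac{1}{- 4 \cdot 4^{2} + \frac{1}{567}} = \frac{1}{\left(-4\right) 16 + \frac{1}{567}} = \frac{1}{-64 + \frac{1}{567}} = \frac{1}{- \frac{36287}{567}} = - \frac{567}{36287}$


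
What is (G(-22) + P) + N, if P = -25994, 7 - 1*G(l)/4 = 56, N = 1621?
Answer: -24569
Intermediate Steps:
G(l) = -196 (G(l) = 28 - 4*56 = 28 - 224 = -196)
(G(-22) + P) + N = (-196 - 25994) + 1621 = -26190 + 1621 = -24569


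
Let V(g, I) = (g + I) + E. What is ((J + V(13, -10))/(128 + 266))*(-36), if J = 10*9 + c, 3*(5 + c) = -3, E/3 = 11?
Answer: -2160/197 ≈ -10.964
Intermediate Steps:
E = 33 (E = 3*11 = 33)
c = -6 (c = -5 + (1/3)*(-3) = -5 - 1 = -6)
V(g, I) = 33 + I + g (V(g, I) = (g + I) + 33 = (I + g) + 33 = 33 + I + g)
J = 84 (J = 10*9 - 6 = 90 - 6 = 84)
((J + V(13, -10))/(128 + 266))*(-36) = ((84 + (33 - 10 + 13))/(128 + 266))*(-36) = ((84 + 36)/394)*(-36) = (120*(1/394))*(-36) = (60/197)*(-36) = -2160/197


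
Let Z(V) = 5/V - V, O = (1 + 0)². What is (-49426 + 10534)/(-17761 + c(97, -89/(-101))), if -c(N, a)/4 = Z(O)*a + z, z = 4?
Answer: 1309364/598967 ≈ 2.1860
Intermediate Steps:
O = 1 (O = 1² = 1)
Z(V) = -V + 5/V
c(N, a) = -16 - 16*a (c(N, a) = -4*((-1*1 + 5/1)*a + 4) = -4*((-1 + 5*1)*a + 4) = -4*((-1 + 5)*a + 4) = -4*(4*a + 4) = -4*(4 + 4*a) = -16 - 16*a)
(-49426 + 10534)/(-17761 + c(97, -89/(-101))) = (-49426 + 10534)/(-17761 + (-16 - (-1424)/(-101))) = -38892/(-17761 + (-16 - (-1424)*(-1)/101)) = -38892/(-17761 + (-16 - 16*89/101)) = -38892/(-17761 + (-16 - 1424/101)) = -38892/(-17761 - 3040/101) = -38892/(-1796901/101) = -38892*(-101/1796901) = 1309364/598967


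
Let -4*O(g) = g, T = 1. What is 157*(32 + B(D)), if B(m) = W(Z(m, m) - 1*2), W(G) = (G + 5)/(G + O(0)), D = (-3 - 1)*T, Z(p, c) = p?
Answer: 30301/6 ≈ 5050.2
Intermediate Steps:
O(g) = -g/4
D = -4 (D = (-3 - 1)*1 = -4*1 = -4)
W(G) = (5 + G)/G (W(G) = (G + 5)/(G - ¼*0) = (5 + G)/(G + 0) = (5 + G)/G)
B(m) = (3 + m)/(-2 + m) (B(m) = (5 + (m - 1*2))/(m - 1*2) = (5 + (m - 2))/(m - 2) = (5 + (-2 + m))/(-2 + m) = (3 + m)/(-2 + m))
157*(32 + B(D)) = 157*(32 + (3 - 4)/(-2 - 4)) = 157*(32 - 1/(-6)) = 157*(32 - ⅙*(-1)) = 157*(32 + ⅙) = 157*(193/6) = 30301/6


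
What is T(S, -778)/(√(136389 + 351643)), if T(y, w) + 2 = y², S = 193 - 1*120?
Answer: 5327*√30502/122008 ≈ 7.6253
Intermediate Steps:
S = 73 (S = 193 - 120 = 73)
T(y, w) = -2 + y²
T(S, -778)/(√(136389 + 351643)) = (-2 + 73²)/(√(136389 + 351643)) = (-2 + 5329)/(√488032) = 5327/((4*√30502)) = 5327*(√30502/122008) = 5327*√30502/122008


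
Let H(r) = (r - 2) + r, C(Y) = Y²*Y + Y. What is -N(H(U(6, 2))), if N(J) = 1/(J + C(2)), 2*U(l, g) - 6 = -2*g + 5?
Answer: -1/15 ≈ -0.066667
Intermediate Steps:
C(Y) = Y + Y³ (C(Y) = Y³ + Y = Y + Y³)
U(l, g) = 11/2 - g (U(l, g) = 3 + (-2*g + 5)/2 = 3 + (5 - 2*g)/2 = 3 + (5/2 - g) = 11/2 - g)
H(r) = -2 + 2*r (H(r) = (-2 + r) + r = -2 + 2*r)
N(J) = 1/(10 + J) (N(J) = 1/(J + (2 + 2³)) = 1/(J + (2 + 8)) = 1/(J + 10) = 1/(10 + J))
-N(H(U(6, 2))) = -1/(10 + (-2 + 2*(11/2 - 1*2))) = -1/(10 + (-2 + 2*(11/2 - 2))) = -1/(10 + (-2 + 2*(7/2))) = -1/(10 + (-2 + 7)) = -1/(10 + 5) = -1/15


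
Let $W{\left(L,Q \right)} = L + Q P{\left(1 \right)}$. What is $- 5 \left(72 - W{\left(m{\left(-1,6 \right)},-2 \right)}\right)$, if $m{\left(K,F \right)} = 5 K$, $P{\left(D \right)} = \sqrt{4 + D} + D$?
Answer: $-395 - 10 \sqrt{5} \approx -417.36$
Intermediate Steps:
$P{\left(D \right)} = D + \sqrt{4 + D}$
$W{\left(L,Q \right)} = L + Q \left(1 + \sqrt{5}\right)$ ($W{\left(L,Q \right)} = L + Q \left(1 + \sqrt{4 + 1}\right) = L + Q \left(1 + \sqrt{5}\right)$)
$- 5 \left(72 - W{\left(m{\left(-1,6 \right)},-2 \right)}\right) = - 5 \left(72 - \left(5 \left(-1\right) - 2 \left(1 + \sqrt{5}\right)\right)\right) = - 5 \left(72 - \left(-5 - \left(2 + 2 \sqrt{5}\right)\right)\right) = - 5 \left(72 - \left(-7 - 2 \sqrt{5}\right)\right) = - 5 \left(72 + \left(7 + 2 \sqrt{5}\right)\right) = - 5 \left(79 + 2 \sqrt{5}\right) = -395 - 10 \sqrt{5}$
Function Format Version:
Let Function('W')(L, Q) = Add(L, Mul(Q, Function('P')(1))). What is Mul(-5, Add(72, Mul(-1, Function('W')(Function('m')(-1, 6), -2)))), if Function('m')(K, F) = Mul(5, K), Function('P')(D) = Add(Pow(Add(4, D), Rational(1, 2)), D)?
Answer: Add(-395, Mul(-10, Pow(5, Rational(1, 2)))) ≈ -417.36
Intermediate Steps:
Function('P')(D) = Add(D, Pow(Add(4, D), Rational(1, 2)))
Function('W')(L, Q) = Add(L, Mul(Q, Add(1, Pow(5, Rational(1, 2))))) (Function('W')(L, Q) = Add(L, Mul(Q, Add(1, Pow(Add(4, 1), Rational(1, 2))))) = Add(L, Mul(Q, Add(1, Pow(5, Rational(1, 2))))))
Mul(-5, Add(72, Mul(-1, Function('W')(Function('m')(-1, 6), -2)))) = Mul(-5, Add(72, Mul(-1, Add(Mul(5, -1), Mul(-2, Add(1, Pow(5, Rational(1, 2)))))))) = Mul(-5, Add(72, Mul(-1, Add(-5, Add(-2, Mul(-2, Pow(5, Rational(1, 2)))))))) = Mul(-5, Add(72, Mul(-1, Add(-7, Mul(-2, Pow(5, Rational(1, 2))))))) = Mul(-5, Add(72, Add(7, Mul(2, Pow(5, Rational(1, 2)))))) = Mul(-5, Add(79, Mul(2, Pow(5, Rational(1, 2))))) = Add(-395, Mul(-10, Pow(5, Rational(1, 2))))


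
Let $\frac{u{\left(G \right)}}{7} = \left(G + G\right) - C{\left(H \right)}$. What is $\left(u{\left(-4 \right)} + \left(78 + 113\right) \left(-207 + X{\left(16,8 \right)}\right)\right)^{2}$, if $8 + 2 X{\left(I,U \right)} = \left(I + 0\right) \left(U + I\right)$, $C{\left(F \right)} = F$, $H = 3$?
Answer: $13734436$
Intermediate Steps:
$X{\left(I,U \right)} = -4 + \frac{I \left(I + U\right)}{2}$ ($X{\left(I,U \right)} = -4 + \frac{\left(I + 0\right) \left(U + I\right)}{2} = -4 + \frac{I \left(I + U\right)}{2}$)
$u{\left(G \right)} = -21 + 14 G$ ($u{\left(G \right)} = 7 \left(\left(G + G\right) - 3\right) = 7 \left(2 G - 3\right) = 7 \left(-3 + 2 G\right) = -21 + 14 G$)
$\left(u{\left(-4 \right)} + \left(78 + 113\right) \left(-207 + X{\left(16,8 \right)}\right)\right)^{2} = \left(\left(-21 + 14 \left(-4\right)\right) + \left(78 + 113\right) \left(-207 + \left(-4 + \frac{16^{2}}{2} + \frac{1}{2} \cdot 16 \cdot 8\right)\right)\right)^{2} = \left(\left(-21 - 56\right) + 191 \left(-207 + \left(-4 + \frac{1}{2} \cdot 256 + 64\right)\right)\right)^{2} = \left(-77 + 191 \left(-207 + \left(-4 + 128 + 64\right)\right)\right)^{2} = \left(-77 + 191 \left(-207 + 188\right)\right)^{2} = \left(-77 + 191 \left(-19\right)\right)^{2} = \left(-77 - 3629\right)^{2} = \left(-3706\right)^{2} = 13734436$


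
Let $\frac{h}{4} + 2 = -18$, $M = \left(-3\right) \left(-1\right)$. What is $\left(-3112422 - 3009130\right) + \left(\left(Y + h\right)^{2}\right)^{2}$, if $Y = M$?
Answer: $29031489$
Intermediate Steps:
$M = 3$
$Y = 3$
$h = -80$ ($h = -8 + 4 \left(-18\right) = -8 - 72 = -80$)
$\left(-3112422 - 3009130\right) + \left(\left(Y + h\right)^{2}\right)^{2} = \left(-3112422 - 3009130\right) + \left(\left(3 - 80\right)^{2}\right)^{2} = -6121552 + \left(\left(-77\right)^{2}\right)^{2} = -6121552 + 5929^{2} = -6121552 + 35153041 = 29031489$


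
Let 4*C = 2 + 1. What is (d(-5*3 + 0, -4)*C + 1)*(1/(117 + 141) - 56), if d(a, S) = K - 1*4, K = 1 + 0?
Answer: 72235/1032 ≈ 69.995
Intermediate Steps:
K = 1
d(a, S) = -3 (d(a, S) = 1 - 1*4 = 1 - 4 = -3)
C = ¾ (C = (2 + 1)/4 = (¼)*3 = ¾ ≈ 0.75000)
(d(-5*3 + 0, -4)*C + 1)*(1/(117 + 141) - 56) = (-3*¾ + 1)*(1/(117 + 141) - 56) = (-9/4 + 1)*(1/258 - 56) = -5*(1/258 - 56)/4 = -5/4*(-14447/258) = 72235/1032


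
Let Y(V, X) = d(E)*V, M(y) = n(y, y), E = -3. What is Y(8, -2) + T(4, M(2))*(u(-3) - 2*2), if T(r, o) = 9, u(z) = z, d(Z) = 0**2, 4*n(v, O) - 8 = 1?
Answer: -63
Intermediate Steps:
n(v, O) = 9/4 (n(v, O) = 2 + (1/4)*1 = 2 + 1/4 = 9/4)
d(Z) = 0
M(y) = 9/4
Y(V, X) = 0 (Y(V, X) = 0*V = 0)
Y(8, -2) + T(4, M(2))*(u(-3) - 2*2) = 0 + 9*(-3 - 2*2) = 0 + 9*(-3 - 4) = 0 + 9*(-7) = 0 - 63 = -63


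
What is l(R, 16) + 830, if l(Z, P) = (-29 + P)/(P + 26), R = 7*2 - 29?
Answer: 34847/42 ≈ 829.69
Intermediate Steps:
R = -15 (R = 14 - 29 = -15)
l(Z, P) = (-29 + P)/(26 + P)
l(R, 16) + 830 = (-29 + 16)/(26 + 16) + 830 = -13/42 + 830 = 34847/42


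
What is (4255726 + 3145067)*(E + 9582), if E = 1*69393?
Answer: 584477627175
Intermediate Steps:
E = 69393
(4255726 + 3145067)*(E + 9582) = (4255726 + 3145067)*(69393 + 9582) = 7400793*78975 = 584477627175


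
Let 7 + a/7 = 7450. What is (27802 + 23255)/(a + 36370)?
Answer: 51057/88471 ≈ 0.57710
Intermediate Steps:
a = 52101 (a = -49 + 7*7450 = -49 + 52150 = 52101)
(27802 + 23255)/(a + 36370) = (27802 + 23255)/(52101 + 36370) = 51057/88471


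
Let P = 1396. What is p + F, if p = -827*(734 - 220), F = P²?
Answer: 1523738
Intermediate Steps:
F = 1948816 (F = 1396² = 1948816)
p = -425078 (p = -827*514 = -425078)
p + F = -425078 + 1948816 = 1523738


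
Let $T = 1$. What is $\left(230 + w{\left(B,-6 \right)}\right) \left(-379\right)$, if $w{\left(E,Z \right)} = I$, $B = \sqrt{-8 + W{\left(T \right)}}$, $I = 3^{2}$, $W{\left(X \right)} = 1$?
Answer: $-90581$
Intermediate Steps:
$I = 9$
$B = i \sqrt{7}$ ($B = \sqrt{-8 + 1} = \sqrt{-7} = i \sqrt{7} \approx 2.6458 i$)
$w{\left(E,Z \right)} = 9$
$\left(230 + w{\left(B,-6 \right)}\right) \left(-379\right) = \left(230 + 9\right) \left(-379\right) = 239 \left(-379\right) = -90581$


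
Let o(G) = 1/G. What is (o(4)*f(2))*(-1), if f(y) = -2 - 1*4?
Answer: 3/2 ≈ 1.5000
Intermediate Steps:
f(y) = -6 (f(y) = -2 - 4 = -6)
(o(4)*f(2))*(-1) = (-6/4)*(-1) = ((¼)*(-6))*(-1) = -3/2*(-1) = 3/2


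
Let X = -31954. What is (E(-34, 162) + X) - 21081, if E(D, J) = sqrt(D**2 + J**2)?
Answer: -53035 + 10*sqrt(274) ≈ -52870.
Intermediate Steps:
(E(-34, 162) + X) - 21081 = (sqrt((-34)**2 + 162**2) - 31954) - 21081 = (sqrt(1156 + 26244) - 31954) - 21081 = (sqrt(27400) - 31954) - 21081 = (10*sqrt(274) - 31954) - 21081 = (-31954 + 10*sqrt(274)) - 21081 = -53035 + 10*sqrt(274)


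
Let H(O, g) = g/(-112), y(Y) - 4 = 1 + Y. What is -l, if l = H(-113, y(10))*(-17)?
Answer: -255/112 ≈ -2.2768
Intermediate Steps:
y(Y) = 5 + Y (y(Y) = 4 + (1 + Y) = 5 + Y)
H(O, g) = -g/112 (H(O, g) = g*(-1/112) = -g/112)
l = 255/112 (l = -(5 + 10)/112*(-17) = -1/112*15*(-17) = -15/112*(-17) = 255/112 ≈ 2.2768)
-l = -1*255/112 = -255/112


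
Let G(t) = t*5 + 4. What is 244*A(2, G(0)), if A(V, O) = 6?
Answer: 1464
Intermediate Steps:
G(t) = 4 + 5*t (G(t) = 5*t + 4 = 4 + 5*t)
244*A(2, G(0)) = 244*6 = 1464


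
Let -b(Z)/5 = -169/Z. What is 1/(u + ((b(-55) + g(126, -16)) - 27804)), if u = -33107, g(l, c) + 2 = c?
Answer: -11/670388 ≈ -1.6408e-5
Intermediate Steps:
g(l, c) = -2 + c
b(Z) = 845/Z (b(Z) = -(-845)/Z = 845/Z)
1/(u + ((b(-55) + g(126, -16)) - 27804)) = 1/(-33107 + ((845/(-55) + (-2 - 16)) - 27804)) = 1/(-33107 + ((845*(-1/55) - 18) - 27804)) = 1/(-33107 + ((-169/11 - 18) - 27804)) = 1/(-33107 + (-367/11 - 27804)) = 1/(-33107 - 306211/11) = 1/(-670388/11) = -11/670388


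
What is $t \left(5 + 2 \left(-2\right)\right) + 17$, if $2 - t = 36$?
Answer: $-17$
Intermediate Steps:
$t = -34$ ($t = 2 - 36 = -34$)
$t \left(5 + 2 \left(-2\right)\right) + 17 = - 34 \left(5 + 2 \left(-2\right)\right) + 17 = - 34 \left(5 - 4\right) + 17 = \left(-34\right) 1 + 17 = -34 + 17 = -17$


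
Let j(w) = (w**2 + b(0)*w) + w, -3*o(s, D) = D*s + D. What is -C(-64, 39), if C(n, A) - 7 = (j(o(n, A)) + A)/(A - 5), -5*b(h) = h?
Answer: -39521/2 ≈ -19761.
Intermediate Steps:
o(s, D) = -D/3 - D*s/3 (o(s, D) = -(D*s + D)/3 = -(D + D*s)/3 = -D/3 - D*s/3)
b(h) = -h/5
j(w) = w + w**2 (j(w) = (w**2 + (-1/5*0)*w) + w = (w**2 + 0*w) + w = (w**2 + 0) + w = w**2 + w = w + w**2)
C(n, A) = 7 + (A - A*(1 + n)*(1 - A*(1 + n)/3)/3)/(-5 + A) (C(n, A) = 7 + ((-A*(1 + n)/3)*(1 - A*(1 + n)/3) + A)/(A - 5) = 7 + (-A*(1 + n)*(1 - A*(1 + n)/3)/3 + A)/(-5 + A) = 7 + (A - A*(1 + n)*(1 - A*(1 + n)/3)/3)/(-5 + A))
-C(-64, 39) = -(-315 + 72*39 - 1*39*(1 - 64)*(3 - 1*39*(1 - 64)))/(9*(-5 + 39)) = -(-315 + 2808 - 1*39*(-63)*(3 - 1*39*(-63)))/(9*34) = -(-315 + 2808 - 1*39*(-63)*(3 + 2457))/(9*34) = -(-315 + 2808 - 1*39*(-63)*2460)/(9*34) = -(-315 + 2808 + 6044220)/(9*34) = -6046713/(9*34) = -1*39521/2 = -39521/2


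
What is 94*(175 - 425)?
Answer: -23500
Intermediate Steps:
94*(175 - 425) = 94*(-250) = -23500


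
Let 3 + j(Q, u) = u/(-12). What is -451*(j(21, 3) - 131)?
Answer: 242187/4 ≈ 60547.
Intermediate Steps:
j(Q, u) = -3 - u/12 (j(Q, u) = -3 + u/(-12) = -3 + u*(-1/12) = -3 - u/12)
-451*(j(21, 3) - 131) = -451*((-3 - 1/12*3) - 131) = -451*((-3 - 1/4) - 131) = -451*(-13/4 - 131) = -451*(-537/4) = 242187/4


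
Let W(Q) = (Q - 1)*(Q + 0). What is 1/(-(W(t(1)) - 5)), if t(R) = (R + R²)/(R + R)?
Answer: ⅕ ≈ 0.20000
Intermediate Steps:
t(R) = (R + R²)/(2*R) (t(R) = (R + R²)/((2*R)) = (R + R²)*(1/(2*R)) = (R + R²)/(2*R))
W(Q) = Q*(-1 + Q) (W(Q) = (-1 + Q)*Q = Q*(-1 + Q))
1/(-(W(t(1)) - 5)) = 1/(-((½ + (½)*1)*(-1 + (½ + (½)*1)) - 5)) = 1/(-((½ + ½)*(-1 + (½ + ½)) - 5)) = 1/(-(1*(-1 + 1) - 5)) = 1/(-(1*0 - 5)) = 1/(-(0 - 5)) = 1/(-1*(-5)) = 1/5 = ⅕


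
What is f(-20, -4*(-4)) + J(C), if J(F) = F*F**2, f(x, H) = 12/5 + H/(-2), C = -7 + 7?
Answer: -28/5 ≈ -5.6000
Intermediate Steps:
C = 0
f(x, H) = 12/5 - H/2 (f(x, H) = 12*(1/5) + H*(-1/2) = 12/5 - H/2)
J(F) = F**3
f(-20, -4*(-4)) + J(C) = (12/5 - (-2)*(-4)) + 0**3 = (12/5 - 1/2*16) + 0 = (12/5 - 8) + 0 = -28/5 + 0 = -28/5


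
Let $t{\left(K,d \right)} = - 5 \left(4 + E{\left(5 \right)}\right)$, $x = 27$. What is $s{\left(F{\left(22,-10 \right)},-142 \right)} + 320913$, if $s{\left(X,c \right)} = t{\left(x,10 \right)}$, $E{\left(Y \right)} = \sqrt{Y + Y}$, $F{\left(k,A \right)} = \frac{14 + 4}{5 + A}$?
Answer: $320893 - 5 \sqrt{10} \approx 3.2088 \cdot 10^{5}$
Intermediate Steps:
$F{\left(k,A \right)} = \frac{18}{5 + A}$
$E{\left(Y \right)} = \sqrt{2} \sqrt{Y}$ ($E{\left(Y \right)} = \sqrt{2 Y} = \sqrt{2} \sqrt{Y}$)
$t{\left(K,d \right)} = -20 - 5 \sqrt{10}$ ($t{\left(K,d \right)} = - 5 \left(4 + \sqrt{2} \sqrt{5}\right) = - 5 \left(4 + \sqrt{10}\right) = -20 - 5 \sqrt{10}$)
$s{\left(X,c \right)} = -20 - 5 \sqrt{10}$
$s{\left(F{\left(22,-10 \right)},-142 \right)} + 320913 = \left(-20 - 5 \sqrt{10}\right) + 320913 = 320893 - 5 \sqrt{10}$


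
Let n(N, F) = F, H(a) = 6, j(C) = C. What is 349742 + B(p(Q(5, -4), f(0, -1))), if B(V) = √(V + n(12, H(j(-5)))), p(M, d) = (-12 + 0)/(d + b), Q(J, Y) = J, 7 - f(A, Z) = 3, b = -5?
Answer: 349742 + 3*√2 ≈ 3.4975e+5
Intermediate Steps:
f(A, Z) = 4 (f(A, Z) = 7 - 1*3 = 7 - 3 = 4)
p(M, d) = -12/(-5 + d) (p(M, d) = (-12 + 0)/(d - 5) = -12/(-5 + d))
B(V) = √(6 + V) (B(V) = √(V + 6) = √(6 + V))
349742 + B(p(Q(5, -4), f(0, -1))) = 349742 + √(6 - 12/(-5 + 4)) = 349742 + √(6 - 12/(-1)) = 349742 + √(6 - 12*(-1)) = 349742 + √(6 + 12) = 349742 + √18 = 349742 + 3*√2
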